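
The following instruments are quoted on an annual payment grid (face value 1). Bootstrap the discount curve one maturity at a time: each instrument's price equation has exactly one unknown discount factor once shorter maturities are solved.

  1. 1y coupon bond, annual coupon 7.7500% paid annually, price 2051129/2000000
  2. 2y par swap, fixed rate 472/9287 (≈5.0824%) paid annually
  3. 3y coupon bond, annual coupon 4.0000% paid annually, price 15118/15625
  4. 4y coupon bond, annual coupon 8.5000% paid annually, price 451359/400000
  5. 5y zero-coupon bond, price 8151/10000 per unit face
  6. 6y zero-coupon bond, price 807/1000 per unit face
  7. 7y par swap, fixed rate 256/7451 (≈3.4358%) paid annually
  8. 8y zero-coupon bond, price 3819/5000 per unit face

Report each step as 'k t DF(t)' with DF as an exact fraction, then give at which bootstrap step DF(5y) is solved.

step 1 [1y] bond c/1=31/400: DF=(2051129/2000000 − 31/400·(0))/(1+31/400) = 4759/5000 ≈ 0.951800
step 2 [2y] swap r/1=472/9287: DF=(1 − 472/9287·(0.951800))/(1+472/9287) = 566/625 ≈ 0.905600
step 3 [3y] bond c/1=1/25: DF=(15118/15625 − 1/25·(0.951800+0.905600))/(1+1/25) = 8589/10000 ≈ 0.858900
step 4 [4y] bond c/1=17/200: DF=(451359/400000 − 17/200·(0.951800+0.905600+0.858900))/(1+17/200) = 517/625 ≈ 0.827200
step 5 [5y] zero: DF = P = 8151/10000 ≈ 0.815100
step 6 [6y] zero: DF = P = 807/1000 ≈ 0.807000
step 7 [7y] swap r/1=256/7451: DF=(1 − 256/7451·(0.951800+0.905600+0.858900+0.827200+0.815100+0.807000))/(1+256/7451) = 497/625 ≈ 0.795200
step 8 [8y] zero: DF = P = 3819/5000 ≈ 0.763800

1 1 4759/5000
2 2 566/625
3 3 8589/10000
4 4 517/625
5 5 8151/10000
6 6 807/1000
7 7 497/625
8 8 3819/5000
DF(5y) is solved at step 5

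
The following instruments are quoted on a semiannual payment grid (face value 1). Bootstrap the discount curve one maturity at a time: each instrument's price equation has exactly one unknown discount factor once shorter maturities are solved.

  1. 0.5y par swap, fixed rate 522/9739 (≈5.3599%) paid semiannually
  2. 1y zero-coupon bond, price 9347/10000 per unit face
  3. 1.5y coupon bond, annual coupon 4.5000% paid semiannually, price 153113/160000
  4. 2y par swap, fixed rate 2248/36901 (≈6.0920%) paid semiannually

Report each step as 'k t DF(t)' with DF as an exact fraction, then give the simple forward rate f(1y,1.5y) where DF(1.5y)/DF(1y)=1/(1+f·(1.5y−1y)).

1 1/2 9739/10000
2 1 9347/10000
3 3/2 8939/10000
4 2 2219/2500
f(1y,1.5y) = ((9347/10000)/(8939/10000) − 1)/(1/2) = 816/8939 ≈ 9.1285%

step 1 [0.5y] swap r/2=261/9739: DF=(1 − 261/9739·(0))/(1+261/9739) = 9739/10000 ≈ 0.973900
step 2 [1y] zero: DF = P = 9347/10000 ≈ 0.934700
step 3 [1.5y] bond c/2=9/400: DF=(153113/160000 − 9/400·(0.973900+0.934700))/(1+9/400) = 8939/10000 ≈ 0.893900
step 4 [2y] swap r/2=1124/36901: DF=(1 − 1124/36901·(0.973900+0.934700+0.893900))/(1+1124/36901) = 2219/2500 ≈ 0.887600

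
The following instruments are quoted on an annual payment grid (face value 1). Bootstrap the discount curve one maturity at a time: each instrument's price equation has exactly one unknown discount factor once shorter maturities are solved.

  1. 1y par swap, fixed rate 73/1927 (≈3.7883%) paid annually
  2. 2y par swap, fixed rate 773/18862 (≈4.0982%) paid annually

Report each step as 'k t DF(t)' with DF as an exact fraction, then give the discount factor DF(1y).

1 1 1927/2000
2 2 9227/10000
DF(1y) = 1927/2000 ≈ 0.963500

step 1 [1y] swap r/1=73/1927: DF=(1 − 73/1927·(0))/(1+73/1927) = 1927/2000 ≈ 0.963500
step 2 [2y] swap r/1=773/18862: DF=(1 − 773/18862·(0.963500))/(1+773/18862) = 9227/10000 ≈ 0.922700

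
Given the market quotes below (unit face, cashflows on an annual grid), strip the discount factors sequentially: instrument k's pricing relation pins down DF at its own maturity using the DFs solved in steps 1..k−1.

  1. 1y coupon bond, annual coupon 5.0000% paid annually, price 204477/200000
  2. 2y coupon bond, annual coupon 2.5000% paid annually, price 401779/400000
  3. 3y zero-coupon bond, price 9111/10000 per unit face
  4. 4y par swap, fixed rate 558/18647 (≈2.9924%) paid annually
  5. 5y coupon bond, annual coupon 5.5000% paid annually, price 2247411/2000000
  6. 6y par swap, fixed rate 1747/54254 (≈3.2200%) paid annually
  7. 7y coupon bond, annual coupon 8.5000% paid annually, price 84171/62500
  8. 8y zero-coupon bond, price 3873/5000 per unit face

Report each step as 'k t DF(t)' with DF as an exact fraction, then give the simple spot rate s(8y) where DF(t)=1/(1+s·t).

1 1 9737/10000
2 2 4781/5000
3 3 9111/10000
4 4 2221/2500
5 5 8707/10000
6 6 8253/10000
7 7 4081/5000
8 8 3873/5000
s(8y) = (1/(3873/5000) − 1)/(8) = 1127/30984 ≈ 3.6374%

step 1 [1y] bond c/1=1/20: DF=(204477/200000 − 1/20·(0))/(1+1/20) = 9737/10000 ≈ 0.973700
step 2 [2y] bond c/1=1/40: DF=(401779/400000 − 1/40·(0.973700))/(1+1/40) = 4781/5000 ≈ 0.956200
step 3 [3y] zero: DF = P = 9111/10000 ≈ 0.911100
step 4 [4y] swap r/1=558/18647: DF=(1 − 558/18647·(0.973700+0.956200+0.911100))/(1+558/18647) = 2221/2500 ≈ 0.888400
step 5 [5y] bond c/1=11/200: DF=(2247411/2000000 − 11/200·(0.973700+0.956200+0.911100+0.888400))/(1+11/200) = 8707/10000 ≈ 0.870700
step 6 [6y] swap r/1=1747/54254: DF=(1 − 1747/54254·(0.973700+0.956200+0.911100+0.888400+0.870700))/(1+1747/54254) = 8253/10000 ≈ 0.825300
step 7 [7y] bond c/1=17/200: DF=(84171/62500 − 17/200·(0.973700+0.956200+0.911100+0.888400+0.870700+0.825300))/(1+17/200) = 4081/5000 ≈ 0.816200
step 8 [8y] zero: DF = P = 3873/5000 ≈ 0.774600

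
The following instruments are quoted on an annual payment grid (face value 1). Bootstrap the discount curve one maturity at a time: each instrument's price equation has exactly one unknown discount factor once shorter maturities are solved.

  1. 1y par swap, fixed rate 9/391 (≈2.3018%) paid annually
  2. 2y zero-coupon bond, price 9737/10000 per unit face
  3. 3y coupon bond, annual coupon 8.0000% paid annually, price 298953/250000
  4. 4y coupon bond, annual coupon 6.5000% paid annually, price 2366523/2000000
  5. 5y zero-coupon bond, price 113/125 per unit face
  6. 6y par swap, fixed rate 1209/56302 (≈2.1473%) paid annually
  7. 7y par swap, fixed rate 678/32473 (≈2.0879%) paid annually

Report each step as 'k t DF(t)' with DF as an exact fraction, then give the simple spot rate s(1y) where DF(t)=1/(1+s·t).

1 1 391/400
2 2 9737/10000
3 3 9627/10000
4 4 2333/2500
5 5 113/125
6 6 8791/10000
7 7 2161/2500
s(1y) = (1/(391/400) − 1)/(1) = 9/391 ≈ 2.3018%

step 1 [1y] swap r/1=9/391: DF=(1 − 9/391·(0))/(1+9/391) = 391/400 ≈ 0.977500
step 2 [2y] zero: DF = P = 9737/10000 ≈ 0.973700
step 3 [3y] bond c/1=2/25: DF=(298953/250000 − 2/25·(0.977500+0.973700))/(1+2/25) = 9627/10000 ≈ 0.962700
step 4 [4y] bond c/1=13/200: DF=(2366523/2000000 − 13/200·(0.977500+0.973700+0.962700))/(1+13/200) = 2333/2500 ≈ 0.933200
step 5 [5y] zero: DF = P = 113/125 ≈ 0.904000
step 6 [6y] swap r/1=1209/56302: DF=(1 − 1209/56302·(0.977500+0.973700+0.962700+0.933200+0.904000))/(1+1209/56302) = 8791/10000 ≈ 0.879100
step 7 [7y] swap r/1=678/32473: DF=(1 − 678/32473·(0.977500+0.973700+0.962700+0.933200+0.904000+0.879100))/(1+678/32473) = 2161/2500 ≈ 0.864400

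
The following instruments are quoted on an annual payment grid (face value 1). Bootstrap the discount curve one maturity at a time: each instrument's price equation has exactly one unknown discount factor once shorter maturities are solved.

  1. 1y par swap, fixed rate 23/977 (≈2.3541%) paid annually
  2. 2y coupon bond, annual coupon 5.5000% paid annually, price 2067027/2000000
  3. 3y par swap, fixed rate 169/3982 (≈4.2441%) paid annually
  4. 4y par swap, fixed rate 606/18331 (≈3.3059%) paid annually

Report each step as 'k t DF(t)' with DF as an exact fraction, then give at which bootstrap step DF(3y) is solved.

1 1 977/1000
2 2 9287/10000
3 3 8817/10000
4 4 2197/2500
DF(3y) is solved at step 3

step 1 [1y] swap r/1=23/977: DF=(1 − 23/977·(0))/(1+23/977) = 977/1000 ≈ 0.977000
step 2 [2y] bond c/1=11/200: DF=(2067027/2000000 − 11/200·(0.977000))/(1+11/200) = 9287/10000 ≈ 0.928700
step 3 [3y] swap r/1=169/3982: DF=(1 − 169/3982·(0.977000+0.928700))/(1+169/3982) = 8817/10000 ≈ 0.881700
step 4 [4y] swap r/1=606/18331: DF=(1 − 606/18331·(0.977000+0.928700+0.881700))/(1+606/18331) = 2197/2500 ≈ 0.878800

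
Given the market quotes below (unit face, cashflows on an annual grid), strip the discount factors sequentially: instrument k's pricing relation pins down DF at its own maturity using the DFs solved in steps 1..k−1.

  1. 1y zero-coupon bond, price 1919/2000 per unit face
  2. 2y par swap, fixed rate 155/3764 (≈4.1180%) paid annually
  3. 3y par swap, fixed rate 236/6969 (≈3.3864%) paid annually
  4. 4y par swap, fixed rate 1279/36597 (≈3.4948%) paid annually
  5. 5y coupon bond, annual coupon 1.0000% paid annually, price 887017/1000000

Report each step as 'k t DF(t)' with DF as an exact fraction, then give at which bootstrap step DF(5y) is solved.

1 1 1919/2000
2 2 369/400
3 3 566/625
4 4 8721/10000
5 5 421/500
DF(5y) is solved at step 5

step 1 [1y] zero: DF = P = 1919/2000 ≈ 0.959500
step 2 [2y] swap r/1=155/3764: DF=(1 − 155/3764·(0.959500))/(1+155/3764) = 369/400 ≈ 0.922500
step 3 [3y] swap r/1=236/6969: DF=(1 − 236/6969·(0.959500+0.922500))/(1+236/6969) = 566/625 ≈ 0.905600
step 4 [4y] swap r/1=1279/36597: DF=(1 − 1279/36597·(0.959500+0.922500+0.905600))/(1+1279/36597) = 8721/10000 ≈ 0.872100
step 5 [5y] bond c/1=1/100: DF=(887017/1000000 − 1/100·(0.959500+0.922500+0.905600+0.872100))/(1+1/100) = 421/500 ≈ 0.842000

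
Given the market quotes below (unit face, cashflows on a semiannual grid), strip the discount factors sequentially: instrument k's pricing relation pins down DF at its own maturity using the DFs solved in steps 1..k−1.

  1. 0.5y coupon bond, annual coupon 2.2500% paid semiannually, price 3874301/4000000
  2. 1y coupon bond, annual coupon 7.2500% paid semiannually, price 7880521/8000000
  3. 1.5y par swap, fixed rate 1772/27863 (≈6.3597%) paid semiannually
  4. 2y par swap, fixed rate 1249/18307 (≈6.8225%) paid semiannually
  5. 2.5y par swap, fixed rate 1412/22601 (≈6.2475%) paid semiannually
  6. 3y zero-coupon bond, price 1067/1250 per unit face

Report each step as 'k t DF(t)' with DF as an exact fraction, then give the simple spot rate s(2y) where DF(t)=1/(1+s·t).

step 1 [0.5y] bond c/2=9/800: DF=(3874301/4000000 − 9/800·(0))/(1+9/800) = 4789/5000 ≈ 0.957800
step 2 [1y] bond c/2=29/800: DF=(7880521/8000000 − 29/800·(0.957800))/(1+29/800) = 9171/10000 ≈ 0.917100
step 3 [1.5y] swap r/2=886/27863: DF=(1 − 886/27863·(0.957800+0.917100))/(1+886/27863) = 4557/5000 ≈ 0.911400
step 4 [2y] swap r/2=1249/36614: DF=(1 − 1249/36614·(0.957800+0.917100+0.911400))/(1+1249/36614) = 8751/10000 ≈ 0.875100
step 5 [2.5y] swap r/2=706/22601: DF=(1 − 706/22601·(0.957800+0.917100+0.911400+0.875100))/(1+706/22601) = 2147/2500 ≈ 0.858800
step 6 [3y] zero: DF = P = 1067/1250 ≈ 0.853600

1 1/2 4789/5000
2 1 9171/10000
3 3/2 4557/5000
4 2 8751/10000
5 5/2 2147/2500
6 3 1067/1250
s(2y) = (1/(8751/10000) − 1)/(2) = 1249/17502 ≈ 7.1363%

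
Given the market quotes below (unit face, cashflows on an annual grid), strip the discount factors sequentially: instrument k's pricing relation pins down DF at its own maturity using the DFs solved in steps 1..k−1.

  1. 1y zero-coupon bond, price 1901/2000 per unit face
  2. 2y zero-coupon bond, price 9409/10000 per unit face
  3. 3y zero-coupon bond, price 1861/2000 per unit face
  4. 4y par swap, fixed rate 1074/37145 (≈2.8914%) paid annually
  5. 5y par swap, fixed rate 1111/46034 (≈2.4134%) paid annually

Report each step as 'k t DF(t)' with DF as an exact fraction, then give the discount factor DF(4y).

1 1 1901/2000
2 2 9409/10000
3 3 1861/2000
4 4 4463/5000
5 5 8889/10000
DF(4y) = 4463/5000 ≈ 0.892600

step 1 [1y] zero: DF = P = 1901/2000 ≈ 0.950500
step 2 [2y] zero: DF = P = 9409/10000 ≈ 0.940900
step 3 [3y] zero: DF = P = 1861/2000 ≈ 0.930500
step 4 [4y] swap r/1=1074/37145: DF=(1 − 1074/37145·(0.950500+0.940900+0.930500))/(1+1074/37145) = 4463/5000 ≈ 0.892600
step 5 [5y] swap r/1=1111/46034: DF=(1 − 1111/46034·(0.950500+0.940900+0.930500+0.892600))/(1+1111/46034) = 8889/10000 ≈ 0.888900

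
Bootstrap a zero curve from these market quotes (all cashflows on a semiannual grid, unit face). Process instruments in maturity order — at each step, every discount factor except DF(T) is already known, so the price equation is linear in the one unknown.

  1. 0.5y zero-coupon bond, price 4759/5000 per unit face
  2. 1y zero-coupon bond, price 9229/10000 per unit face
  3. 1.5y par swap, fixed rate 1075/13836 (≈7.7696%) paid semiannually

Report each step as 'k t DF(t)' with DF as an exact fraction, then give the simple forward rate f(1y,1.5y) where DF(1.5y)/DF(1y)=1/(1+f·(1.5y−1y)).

step 1 [0.5y] zero: DF = P = 4759/5000 ≈ 0.951800
step 2 [1y] zero: DF = P = 9229/10000 ≈ 0.922900
step 3 [1.5y] swap r/2=1075/27672: DF=(1 − 1075/27672·(0.951800+0.922900))/(1+1075/27672) = 357/400 ≈ 0.892500

1 1/2 4759/5000
2 1 9229/10000
3 3/2 357/400
f(1y,1.5y) = ((9229/10000)/(357/400) − 1)/(1/2) = 608/8925 ≈ 6.8123%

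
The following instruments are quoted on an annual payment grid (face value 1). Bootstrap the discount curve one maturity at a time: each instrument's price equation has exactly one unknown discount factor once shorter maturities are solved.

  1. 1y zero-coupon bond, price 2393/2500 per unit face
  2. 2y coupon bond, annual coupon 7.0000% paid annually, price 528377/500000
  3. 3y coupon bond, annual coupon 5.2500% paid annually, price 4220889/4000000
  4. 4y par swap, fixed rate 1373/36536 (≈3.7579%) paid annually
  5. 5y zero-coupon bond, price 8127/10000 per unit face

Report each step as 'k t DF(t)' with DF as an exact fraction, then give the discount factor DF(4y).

1 1 2393/2500
2 2 37/40
3 3 9087/10000
4 4 8627/10000
5 5 8127/10000
DF(4y) = 8627/10000 ≈ 0.862700

step 1 [1y] zero: DF = P = 2393/2500 ≈ 0.957200
step 2 [2y] bond c/1=7/100: DF=(528377/500000 − 7/100·(0.957200))/(1+7/100) = 37/40 ≈ 0.925000
step 3 [3y] bond c/1=21/400: DF=(4220889/4000000 − 21/400·(0.957200+0.925000))/(1+21/400) = 9087/10000 ≈ 0.908700
step 4 [4y] swap r/1=1373/36536: DF=(1 − 1373/36536·(0.957200+0.925000+0.908700))/(1+1373/36536) = 8627/10000 ≈ 0.862700
step 5 [5y] zero: DF = P = 8127/10000 ≈ 0.812700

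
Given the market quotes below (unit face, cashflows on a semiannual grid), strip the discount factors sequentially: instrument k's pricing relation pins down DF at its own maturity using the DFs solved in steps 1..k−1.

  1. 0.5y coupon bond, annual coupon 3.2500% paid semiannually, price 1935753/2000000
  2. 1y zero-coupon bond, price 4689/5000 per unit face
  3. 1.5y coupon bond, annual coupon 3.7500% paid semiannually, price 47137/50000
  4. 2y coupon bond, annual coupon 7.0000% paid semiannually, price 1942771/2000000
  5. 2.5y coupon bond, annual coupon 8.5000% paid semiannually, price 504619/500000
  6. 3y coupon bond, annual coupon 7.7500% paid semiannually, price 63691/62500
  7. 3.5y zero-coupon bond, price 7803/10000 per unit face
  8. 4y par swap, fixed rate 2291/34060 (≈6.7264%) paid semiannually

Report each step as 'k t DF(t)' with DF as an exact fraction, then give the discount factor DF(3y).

step 1 [0.5y] bond c/2=13/800: DF=(1935753/2000000 − 13/800·(0))/(1+13/800) = 2381/2500 ≈ 0.952400
step 2 [1y] zero: DF = P = 4689/5000 ≈ 0.937800
step 3 [1.5y] bond c/2=3/160: DF=(47137/50000 − 3/160·(0.952400+0.937800))/(1+3/160) = 4453/5000 ≈ 0.890600
step 4 [2y] bond c/2=7/200: DF=(1942771/2000000 − 7/200·(0.952400+0.937800+0.890600))/(1+7/200) = 1689/2000 ≈ 0.844500
step 5 [2.5y] bond c/2=17/400: DF=(504619/500000 − 17/400·(0.952400+0.937800+0.890600+0.844500))/(1+17/400) = 8203/10000 ≈ 0.820300
step 6 [3y] bond c/2=31/800: DF=(63691/62500 − 31/800·(0.952400+0.937800+0.890600+0.844500+0.820300))/(1+31/800) = 1019/1250 ≈ 0.815200
step 7 [3.5y] zero: DF = P = 7803/10000 ≈ 0.780300
step 8 [4y] swap r/2=2291/68120: DF=(1 − 2291/68120·(0.952400+0.937800+0.890600+0.844500+0.820300+0.815200+0.780300))/(1+2291/68120) = 7709/10000 ≈ 0.770900

1 1/2 2381/2500
2 1 4689/5000
3 3/2 4453/5000
4 2 1689/2000
5 5/2 8203/10000
6 3 1019/1250
7 7/2 7803/10000
8 4 7709/10000
DF(3y) = 1019/1250 ≈ 0.815200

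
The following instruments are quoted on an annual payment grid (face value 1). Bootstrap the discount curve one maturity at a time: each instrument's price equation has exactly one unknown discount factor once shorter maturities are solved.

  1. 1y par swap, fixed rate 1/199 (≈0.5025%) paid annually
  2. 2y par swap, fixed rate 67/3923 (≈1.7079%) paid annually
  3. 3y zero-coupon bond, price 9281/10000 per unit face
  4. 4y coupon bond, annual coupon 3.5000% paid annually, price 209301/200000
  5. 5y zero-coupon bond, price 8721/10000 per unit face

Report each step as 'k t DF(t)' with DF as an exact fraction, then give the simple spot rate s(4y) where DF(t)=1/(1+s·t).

1 1 199/200
2 2 1933/2000
3 3 9281/10000
4 4 4567/5000
5 5 8721/10000
s(4y) = (1/(4567/5000) − 1)/(4) = 433/18268 ≈ 2.3703%

step 1 [1y] swap r/1=1/199: DF=(1 − 1/199·(0))/(1+1/199) = 199/200 ≈ 0.995000
step 2 [2y] swap r/1=67/3923: DF=(1 − 67/3923·(0.995000))/(1+67/3923) = 1933/2000 ≈ 0.966500
step 3 [3y] zero: DF = P = 9281/10000 ≈ 0.928100
step 4 [4y] bond c/1=7/200: DF=(209301/200000 − 7/200·(0.995000+0.966500+0.928100))/(1+7/200) = 4567/5000 ≈ 0.913400
step 5 [5y] zero: DF = P = 8721/10000 ≈ 0.872100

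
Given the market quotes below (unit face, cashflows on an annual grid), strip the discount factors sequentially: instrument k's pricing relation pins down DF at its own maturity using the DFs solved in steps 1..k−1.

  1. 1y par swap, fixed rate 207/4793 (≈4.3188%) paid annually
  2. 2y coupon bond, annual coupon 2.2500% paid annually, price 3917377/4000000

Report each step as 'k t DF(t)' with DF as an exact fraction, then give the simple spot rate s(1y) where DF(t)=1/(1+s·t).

1 1 4793/5000
2 2 9367/10000
s(1y) = (1/(4793/5000) − 1)/(1) = 207/4793 ≈ 4.3188%

step 1 [1y] swap r/1=207/4793: DF=(1 − 207/4793·(0))/(1+207/4793) = 4793/5000 ≈ 0.958600
step 2 [2y] bond c/1=9/400: DF=(3917377/4000000 − 9/400·(0.958600))/(1+9/400) = 9367/10000 ≈ 0.936700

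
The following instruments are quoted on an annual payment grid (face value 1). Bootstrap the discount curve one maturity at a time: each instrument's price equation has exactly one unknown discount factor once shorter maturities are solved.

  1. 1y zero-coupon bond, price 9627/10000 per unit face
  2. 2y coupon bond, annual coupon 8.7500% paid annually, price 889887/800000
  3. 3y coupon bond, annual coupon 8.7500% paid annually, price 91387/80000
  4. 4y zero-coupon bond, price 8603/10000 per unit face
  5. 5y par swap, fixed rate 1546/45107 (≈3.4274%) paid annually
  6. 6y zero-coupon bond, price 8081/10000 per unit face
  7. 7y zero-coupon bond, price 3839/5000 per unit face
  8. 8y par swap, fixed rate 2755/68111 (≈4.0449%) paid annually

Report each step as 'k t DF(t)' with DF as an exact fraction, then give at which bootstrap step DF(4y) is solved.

step 1 [1y] zero: DF = P = 9627/10000 ≈ 0.962700
step 2 [2y] bond c/1=7/80: DF=(889887/800000 − 7/80·(0.962700))/(1+7/80) = 4727/5000 ≈ 0.945400
step 3 [3y] bond c/1=7/80: DF=(91387/80000 − 7/80·(0.962700+0.945400))/(1+7/80) = 8969/10000 ≈ 0.896900
step 4 [4y] zero: DF = P = 8603/10000 ≈ 0.860300
step 5 [5y] swap r/1=1546/45107: DF=(1 − 1546/45107·(0.962700+0.945400+0.896900+0.860300))/(1+1546/45107) = 4227/5000 ≈ 0.845400
step 6 [6y] zero: DF = P = 8081/10000 ≈ 0.808100
step 7 [7y] zero: DF = P = 3839/5000 ≈ 0.767800
step 8 [8y] swap r/1=2755/68111: DF=(1 − 2755/68111·(0.962700+0.945400+0.896900+0.860300+0.845400+0.808100+0.767800))/(1+2755/68111) = 1449/2000 ≈ 0.724500

1 1 9627/10000
2 2 4727/5000
3 3 8969/10000
4 4 8603/10000
5 5 4227/5000
6 6 8081/10000
7 7 3839/5000
8 8 1449/2000
DF(4y) is solved at step 4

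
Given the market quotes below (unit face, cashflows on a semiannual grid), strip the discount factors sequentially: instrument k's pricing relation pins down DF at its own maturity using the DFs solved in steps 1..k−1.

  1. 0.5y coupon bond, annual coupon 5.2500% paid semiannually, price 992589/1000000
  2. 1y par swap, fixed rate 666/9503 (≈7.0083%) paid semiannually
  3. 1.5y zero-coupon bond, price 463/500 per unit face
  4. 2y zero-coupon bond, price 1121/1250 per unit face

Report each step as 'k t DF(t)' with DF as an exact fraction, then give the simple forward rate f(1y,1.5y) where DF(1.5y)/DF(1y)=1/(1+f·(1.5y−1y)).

step 1 [0.5y] bond c/2=21/800: DF=(992589/1000000 − 21/800·(0))/(1+21/800) = 1209/1250 ≈ 0.967200
step 2 [1y] swap r/2=333/9503: DF=(1 − 333/9503·(0.967200))/(1+333/9503) = 4667/5000 ≈ 0.933400
step 3 [1.5y] zero: DF = P = 463/500 ≈ 0.926000
step 4 [2y] zero: DF = P = 1121/1250 ≈ 0.896800

1 1/2 1209/1250
2 1 4667/5000
3 3/2 463/500
4 2 1121/1250
f(1y,1.5y) = ((4667/5000)/(463/500) − 1)/(1/2) = 37/2315 ≈ 1.5983%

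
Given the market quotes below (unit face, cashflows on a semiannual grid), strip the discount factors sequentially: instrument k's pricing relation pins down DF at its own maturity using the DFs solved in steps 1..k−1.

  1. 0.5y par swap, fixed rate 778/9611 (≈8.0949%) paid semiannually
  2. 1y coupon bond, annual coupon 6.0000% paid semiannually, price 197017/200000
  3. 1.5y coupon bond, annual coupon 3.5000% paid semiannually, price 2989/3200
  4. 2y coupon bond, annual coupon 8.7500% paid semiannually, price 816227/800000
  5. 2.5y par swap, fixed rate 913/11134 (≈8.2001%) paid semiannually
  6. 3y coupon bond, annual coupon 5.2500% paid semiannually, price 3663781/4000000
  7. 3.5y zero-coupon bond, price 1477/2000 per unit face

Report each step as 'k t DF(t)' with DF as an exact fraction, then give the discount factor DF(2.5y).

step 1 [0.5y] swap r/2=389/9611: DF=(1 − 389/9611·(0))/(1+389/9611) = 9611/10000 ≈ 0.961100
step 2 [1y] bond c/2=3/100: DF=(197017/200000 − 3/100·(0.961100))/(1+3/100) = 2321/2500 ≈ 0.928400
step 3 [1.5y] bond c/2=7/400: DF=(2989/3200 − 7/400·(0.961100+0.928400))/(1+7/400) = 1771/2000 ≈ 0.885500
step 4 [2y] bond c/2=7/160: DF=(816227/800000 − 7/160·(0.961100+0.928400+0.885500))/(1+7/160) = 2153/2500 ≈ 0.861200
step 5 [2.5y] swap r/2=913/22268: DF=(1 − 913/22268·(0.961100+0.928400+0.885500+0.861200))/(1+913/22268) = 4087/5000 ≈ 0.817400
step 6 [3y] bond c/2=21/800: DF=(3663781/4000000 − 21/800·(0.961100+0.928400+0.885500+0.861200+0.817400))/(1+21/800) = 3893/5000 ≈ 0.778600
step 7 [3.5y] zero: DF = P = 1477/2000 ≈ 0.738500

1 1/2 9611/10000
2 1 2321/2500
3 3/2 1771/2000
4 2 2153/2500
5 5/2 4087/5000
6 3 3893/5000
7 7/2 1477/2000
DF(2.5y) = 4087/5000 ≈ 0.817400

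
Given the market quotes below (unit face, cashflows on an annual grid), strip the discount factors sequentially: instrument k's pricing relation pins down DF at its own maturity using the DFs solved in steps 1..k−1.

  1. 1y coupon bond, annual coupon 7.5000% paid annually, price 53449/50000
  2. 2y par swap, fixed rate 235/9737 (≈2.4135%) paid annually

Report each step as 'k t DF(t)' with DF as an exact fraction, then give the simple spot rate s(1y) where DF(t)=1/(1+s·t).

step 1 [1y] bond c/1=3/40: DF=(53449/50000 − 3/40·(0))/(1+3/40) = 1243/1250 ≈ 0.994400
step 2 [2y] swap r/1=235/9737: DF=(1 − 235/9737·(0.994400))/(1+235/9737) = 953/1000 ≈ 0.953000

1 1 1243/1250
2 2 953/1000
s(1y) = (1/(1243/1250) − 1)/(1) = 7/1243 ≈ 0.5632%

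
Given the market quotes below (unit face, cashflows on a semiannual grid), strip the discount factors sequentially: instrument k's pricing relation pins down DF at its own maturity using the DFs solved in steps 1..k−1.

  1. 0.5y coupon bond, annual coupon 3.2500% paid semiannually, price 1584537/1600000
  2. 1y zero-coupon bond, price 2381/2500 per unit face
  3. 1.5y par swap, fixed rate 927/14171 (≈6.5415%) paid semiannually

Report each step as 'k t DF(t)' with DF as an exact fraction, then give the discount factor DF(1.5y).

1 1/2 1949/2000
2 1 2381/2500
3 3/2 9073/10000
DF(1.5y) = 9073/10000 ≈ 0.907300

step 1 [0.5y] bond c/2=13/800: DF=(1584537/1600000 − 13/800·(0))/(1+13/800) = 1949/2000 ≈ 0.974500
step 2 [1y] zero: DF = P = 2381/2500 ≈ 0.952400
step 3 [1.5y] swap r/2=927/28342: DF=(1 − 927/28342·(0.974500+0.952400))/(1+927/28342) = 9073/10000 ≈ 0.907300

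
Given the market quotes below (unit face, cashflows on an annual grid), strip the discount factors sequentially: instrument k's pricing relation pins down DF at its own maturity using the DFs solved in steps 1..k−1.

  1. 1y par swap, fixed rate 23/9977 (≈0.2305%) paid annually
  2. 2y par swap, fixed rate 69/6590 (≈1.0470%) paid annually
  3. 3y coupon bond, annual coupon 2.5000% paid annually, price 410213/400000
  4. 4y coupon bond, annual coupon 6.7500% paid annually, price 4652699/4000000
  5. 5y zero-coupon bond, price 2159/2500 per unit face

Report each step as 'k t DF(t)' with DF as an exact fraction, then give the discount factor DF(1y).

step 1 [1y] swap r/1=23/9977: DF=(1 − 23/9977·(0))/(1+23/9977) = 9977/10000 ≈ 0.997700
step 2 [2y] swap r/1=69/6590: DF=(1 − 69/6590·(0.997700))/(1+69/6590) = 9793/10000 ≈ 0.979300
step 3 [3y] bond c/1=1/40: DF=(410213/400000 − 1/40·(0.997700+0.979300))/(1+1/40) = 9523/10000 ≈ 0.952300
step 4 [4y] bond c/1=27/400: DF=(4652699/4000000 − 27/400·(0.997700+0.979300+0.952300))/(1+27/400) = 2261/2500 ≈ 0.904400
step 5 [5y] zero: DF = P = 2159/2500 ≈ 0.863600

1 1 9977/10000
2 2 9793/10000
3 3 9523/10000
4 4 2261/2500
5 5 2159/2500
DF(1y) = 9977/10000 ≈ 0.997700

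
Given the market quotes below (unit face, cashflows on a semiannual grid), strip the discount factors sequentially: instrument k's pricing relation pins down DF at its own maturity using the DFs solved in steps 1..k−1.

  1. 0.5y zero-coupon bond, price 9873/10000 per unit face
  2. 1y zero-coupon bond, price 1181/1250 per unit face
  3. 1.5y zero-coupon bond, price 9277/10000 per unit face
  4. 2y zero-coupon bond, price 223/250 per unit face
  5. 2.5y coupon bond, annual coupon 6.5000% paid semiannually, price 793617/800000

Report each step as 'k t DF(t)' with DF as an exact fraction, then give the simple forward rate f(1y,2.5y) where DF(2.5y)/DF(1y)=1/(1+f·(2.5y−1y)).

1 1/2 9873/10000
2 1 1181/1250
3 3/2 9277/10000
4 2 223/250
5 5/2 8427/10000
f(1y,2.5y) = ((1181/1250)/(8427/10000) − 1)/(3/2) = 2042/25281 ≈ 8.0772%

step 1 [0.5y] zero: DF = P = 9873/10000 ≈ 0.987300
step 2 [1y] zero: DF = P = 1181/1250 ≈ 0.944800
step 3 [1.5y] zero: DF = P = 9277/10000 ≈ 0.927700
step 4 [2y] zero: DF = P = 223/250 ≈ 0.892000
step 5 [2.5y] bond c/2=13/400: DF=(793617/800000 − 13/400·(0.987300+0.944800+0.927700+0.892000))/(1+13/400) = 8427/10000 ≈ 0.842700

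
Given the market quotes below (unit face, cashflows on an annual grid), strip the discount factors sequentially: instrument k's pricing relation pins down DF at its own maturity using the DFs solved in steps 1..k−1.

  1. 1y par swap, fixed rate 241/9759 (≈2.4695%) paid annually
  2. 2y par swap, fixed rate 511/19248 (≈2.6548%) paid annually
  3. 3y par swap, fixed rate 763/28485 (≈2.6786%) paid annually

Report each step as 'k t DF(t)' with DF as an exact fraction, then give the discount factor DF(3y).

1 1 9759/10000
2 2 9489/10000
3 3 9237/10000
DF(3y) = 9237/10000 ≈ 0.923700

step 1 [1y] swap r/1=241/9759: DF=(1 − 241/9759·(0))/(1+241/9759) = 9759/10000 ≈ 0.975900
step 2 [2y] swap r/1=511/19248: DF=(1 − 511/19248·(0.975900))/(1+511/19248) = 9489/10000 ≈ 0.948900
step 3 [3y] swap r/1=763/28485: DF=(1 − 763/28485·(0.975900+0.948900))/(1+763/28485) = 9237/10000 ≈ 0.923700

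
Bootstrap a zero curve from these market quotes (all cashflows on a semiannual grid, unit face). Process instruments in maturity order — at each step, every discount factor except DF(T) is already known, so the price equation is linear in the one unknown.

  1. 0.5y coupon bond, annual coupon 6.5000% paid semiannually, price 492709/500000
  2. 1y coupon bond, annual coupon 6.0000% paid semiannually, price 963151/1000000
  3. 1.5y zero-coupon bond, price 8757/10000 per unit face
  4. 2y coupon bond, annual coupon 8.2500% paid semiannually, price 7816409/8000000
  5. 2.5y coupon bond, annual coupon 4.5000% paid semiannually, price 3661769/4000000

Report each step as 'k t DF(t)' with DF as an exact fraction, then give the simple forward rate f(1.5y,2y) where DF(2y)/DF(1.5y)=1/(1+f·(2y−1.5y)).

step 1 [0.5y] bond c/2=13/400: DF=(492709/500000 − 13/400·(0))/(1+13/400) = 1193/1250 ≈ 0.954400
step 2 [1y] bond c/2=3/100: DF=(963151/1000000 − 3/100·(0.954400))/(1+3/100) = 9073/10000 ≈ 0.907300
step 3 [1.5y] zero: DF = P = 8757/10000 ≈ 0.875700
step 4 [2y] bond c/2=33/800: DF=(7816409/8000000 − 33/800·(0.954400+0.907300+0.875700))/(1+33/800) = 8299/10000 ≈ 0.829900
step 5 [2.5y] bond c/2=9/400: DF=(3661769/4000000 − 9/400·(0.954400+0.907300+0.875700+0.829900))/(1+9/400) = 1021/1250 ≈ 0.816800

1 1/2 1193/1250
2 1 9073/10000
3 3/2 8757/10000
4 2 8299/10000
5 5/2 1021/1250
f(1.5y,2y) = ((8757/10000)/(8299/10000) − 1)/(1/2) = 916/8299 ≈ 11.0375%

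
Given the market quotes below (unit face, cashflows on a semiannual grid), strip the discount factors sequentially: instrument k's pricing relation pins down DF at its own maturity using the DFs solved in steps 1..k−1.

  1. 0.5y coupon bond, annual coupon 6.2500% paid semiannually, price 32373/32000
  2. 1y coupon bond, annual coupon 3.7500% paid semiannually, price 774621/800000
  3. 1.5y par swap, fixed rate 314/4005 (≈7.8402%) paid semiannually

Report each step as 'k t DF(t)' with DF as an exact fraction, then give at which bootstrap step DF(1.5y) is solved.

1 1/2 981/1000
2 1 2331/2500
3 3/2 8901/10000
DF(1.5y) is solved at step 3

step 1 [0.5y] bond c/2=1/32: DF=(32373/32000 − 1/32·(0))/(1+1/32) = 981/1000 ≈ 0.981000
step 2 [1y] bond c/2=3/160: DF=(774621/800000 − 3/160·(0.981000))/(1+3/160) = 2331/2500 ≈ 0.932400
step 3 [1.5y] swap r/2=157/4005: DF=(1 − 157/4005·(0.981000+0.932400))/(1+157/4005) = 8901/10000 ≈ 0.890100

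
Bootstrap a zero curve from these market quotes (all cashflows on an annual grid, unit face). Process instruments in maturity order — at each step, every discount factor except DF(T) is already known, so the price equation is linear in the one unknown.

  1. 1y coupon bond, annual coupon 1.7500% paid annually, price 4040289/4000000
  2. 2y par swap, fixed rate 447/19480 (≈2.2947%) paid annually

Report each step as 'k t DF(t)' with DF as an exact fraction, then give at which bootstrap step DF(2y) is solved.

step 1 [1y] bond c/1=7/400: DF=(4040289/4000000 − 7/400·(0))/(1+7/400) = 9927/10000 ≈ 0.992700
step 2 [2y] swap r/1=447/19480: DF=(1 − 447/19480·(0.992700))/(1+447/19480) = 9553/10000 ≈ 0.955300

1 1 9927/10000
2 2 9553/10000
DF(2y) is solved at step 2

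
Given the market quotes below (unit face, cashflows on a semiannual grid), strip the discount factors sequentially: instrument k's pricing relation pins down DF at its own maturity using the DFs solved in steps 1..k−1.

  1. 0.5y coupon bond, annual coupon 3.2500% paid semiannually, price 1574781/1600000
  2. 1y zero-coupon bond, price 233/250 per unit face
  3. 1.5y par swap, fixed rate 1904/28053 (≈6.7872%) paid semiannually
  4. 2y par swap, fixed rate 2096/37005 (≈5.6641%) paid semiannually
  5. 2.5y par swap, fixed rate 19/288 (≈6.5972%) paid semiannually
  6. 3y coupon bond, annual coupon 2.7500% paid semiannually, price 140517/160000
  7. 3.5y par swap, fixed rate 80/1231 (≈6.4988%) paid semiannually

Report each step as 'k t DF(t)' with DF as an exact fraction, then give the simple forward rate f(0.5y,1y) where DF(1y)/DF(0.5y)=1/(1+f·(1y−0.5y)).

1 1/2 1937/2000
2 1 233/250
3 3/2 1131/1250
4 2 1119/1250
5 5/2 8499/10000
6 3 4023/5000
7 7/2 4/5
f(0.5y,1y) = ((1937/2000)/(233/250) − 1)/(1/2) = 73/932 ≈ 7.8326%

step 1 [0.5y] bond c/2=13/800: DF=(1574781/1600000 − 13/800·(0))/(1+13/800) = 1937/2000 ≈ 0.968500
step 2 [1y] zero: DF = P = 233/250 ≈ 0.932000
step 3 [1.5y] swap r/2=952/28053: DF=(1 − 952/28053·(0.968500+0.932000))/(1+952/28053) = 1131/1250 ≈ 0.904800
step 4 [2y] swap r/2=1048/37005: DF=(1 − 1048/37005·(0.968500+0.932000+0.904800))/(1+1048/37005) = 1119/1250 ≈ 0.895200
step 5 [2.5y] swap r/2=19/576: DF=(1 − 19/576·(0.968500+0.932000+0.904800+0.895200))/(1+19/576) = 8499/10000 ≈ 0.849900
step 6 [3y] bond c/2=11/800: DF=(140517/160000 − 11/800·(0.968500+0.932000+0.904800+0.895200+0.849900))/(1+11/800) = 4023/5000 ≈ 0.804600
step 7 [3.5y] swap r/2=40/1231: DF=(1 − 40/1231·(0.968500+0.932000+0.904800+0.895200+0.849900+0.804600))/(1+40/1231) = 4/5 ≈ 0.800000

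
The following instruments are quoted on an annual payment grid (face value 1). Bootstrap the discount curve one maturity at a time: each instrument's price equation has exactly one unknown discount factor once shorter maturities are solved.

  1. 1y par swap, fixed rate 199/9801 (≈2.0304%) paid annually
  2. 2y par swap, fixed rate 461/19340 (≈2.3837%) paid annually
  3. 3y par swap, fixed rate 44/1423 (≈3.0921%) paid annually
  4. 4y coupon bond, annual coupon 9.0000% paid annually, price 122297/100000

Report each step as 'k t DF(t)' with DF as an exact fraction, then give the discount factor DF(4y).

1 1 9801/10000
2 2 9539/10000
3 3 114/125
4 4 887/1000
DF(4y) = 887/1000 ≈ 0.887000

step 1 [1y] swap r/1=199/9801: DF=(1 − 199/9801·(0))/(1+199/9801) = 9801/10000 ≈ 0.980100
step 2 [2y] swap r/1=461/19340: DF=(1 − 461/19340·(0.980100))/(1+461/19340) = 9539/10000 ≈ 0.953900
step 3 [3y] swap r/1=44/1423: DF=(1 − 44/1423·(0.980100+0.953900))/(1+44/1423) = 114/125 ≈ 0.912000
step 4 [4y] bond c/1=9/100: DF=(122297/100000 − 9/100·(0.980100+0.953900+0.912000))/(1+9/100) = 887/1000 ≈ 0.887000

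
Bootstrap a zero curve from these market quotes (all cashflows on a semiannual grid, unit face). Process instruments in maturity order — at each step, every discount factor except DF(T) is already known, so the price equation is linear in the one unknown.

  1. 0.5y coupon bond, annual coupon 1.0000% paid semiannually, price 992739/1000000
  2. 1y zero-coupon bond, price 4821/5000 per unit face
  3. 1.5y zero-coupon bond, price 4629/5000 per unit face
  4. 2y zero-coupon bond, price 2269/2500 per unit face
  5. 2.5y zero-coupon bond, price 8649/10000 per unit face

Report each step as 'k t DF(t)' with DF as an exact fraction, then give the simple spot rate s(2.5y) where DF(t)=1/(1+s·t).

1 1/2 4939/5000
2 1 4821/5000
3 3/2 4629/5000
4 2 2269/2500
5 5/2 8649/10000
s(2.5y) = (1/(8649/10000) − 1)/(5/2) = 2702/43245 ≈ 6.2481%

step 1 [0.5y] bond c/2=1/200: DF=(992739/1000000 − 1/200·(0))/(1+1/200) = 4939/5000 ≈ 0.987800
step 2 [1y] zero: DF = P = 4821/5000 ≈ 0.964200
step 3 [1.5y] zero: DF = P = 4629/5000 ≈ 0.925800
step 4 [2y] zero: DF = P = 2269/2500 ≈ 0.907600
step 5 [2.5y] zero: DF = P = 8649/10000 ≈ 0.864900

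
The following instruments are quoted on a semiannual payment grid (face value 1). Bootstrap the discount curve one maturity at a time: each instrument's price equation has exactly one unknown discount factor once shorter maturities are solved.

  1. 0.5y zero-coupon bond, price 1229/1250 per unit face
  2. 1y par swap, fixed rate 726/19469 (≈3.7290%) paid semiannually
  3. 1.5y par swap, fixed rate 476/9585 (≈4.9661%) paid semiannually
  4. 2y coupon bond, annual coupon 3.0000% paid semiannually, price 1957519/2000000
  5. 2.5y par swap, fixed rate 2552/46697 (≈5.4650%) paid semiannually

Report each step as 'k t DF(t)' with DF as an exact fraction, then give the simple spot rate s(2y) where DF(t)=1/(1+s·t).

step 1 [0.5y] zero: DF = P = 1229/1250 ≈ 0.983200
step 2 [1y] swap r/2=363/19469: DF=(1 − 363/19469·(0.983200))/(1+363/19469) = 9637/10000 ≈ 0.963700
step 3 [1.5y] swap r/2=238/9585: DF=(1 − 238/9585·(0.983200+0.963700))/(1+238/9585) = 4643/5000 ≈ 0.928600
step 4 [2y] bond c/2=3/200: DF=(1957519/2000000 − 3/200·(0.983200+0.963700+0.928600))/(1+3/200) = 4609/5000 ≈ 0.921800
step 5 [2.5y] swap r/2=1276/46697: DF=(1 − 1276/46697·(0.983200+0.963700+0.928600+0.921800))/(1+1276/46697) = 2181/2500 ≈ 0.872400

1 1/2 1229/1250
2 1 9637/10000
3 3/2 4643/5000
4 2 4609/5000
5 5/2 2181/2500
s(2y) = (1/(4609/5000) − 1)/(2) = 391/9218 ≈ 4.2417%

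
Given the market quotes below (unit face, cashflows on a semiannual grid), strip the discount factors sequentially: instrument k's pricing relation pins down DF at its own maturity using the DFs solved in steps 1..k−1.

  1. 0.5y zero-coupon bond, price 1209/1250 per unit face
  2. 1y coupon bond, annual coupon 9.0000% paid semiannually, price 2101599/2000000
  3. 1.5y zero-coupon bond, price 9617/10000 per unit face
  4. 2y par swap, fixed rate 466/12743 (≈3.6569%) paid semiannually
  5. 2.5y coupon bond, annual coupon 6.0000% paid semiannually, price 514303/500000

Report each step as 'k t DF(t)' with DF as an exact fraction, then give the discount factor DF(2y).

1 1/2 1209/1250
2 1 9639/10000
3 3/2 9617/10000
4 2 9301/10000
5 5/2 8873/10000
DF(2y) = 9301/10000 ≈ 0.930100

step 1 [0.5y] zero: DF = P = 1209/1250 ≈ 0.967200
step 2 [1y] bond c/2=9/200: DF=(2101599/2000000 − 9/200·(0.967200))/(1+9/200) = 9639/10000 ≈ 0.963900
step 3 [1.5y] zero: DF = P = 9617/10000 ≈ 0.961700
step 4 [2y] swap r/2=233/12743: DF=(1 − 233/12743·(0.967200+0.963900+0.961700))/(1+233/12743) = 9301/10000 ≈ 0.930100
step 5 [2.5y] bond c/2=3/100: DF=(514303/500000 − 3/100·(0.967200+0.963900+0.961700+0.930100))/(1+3/100) = 8873/10000 ≈ 0.887300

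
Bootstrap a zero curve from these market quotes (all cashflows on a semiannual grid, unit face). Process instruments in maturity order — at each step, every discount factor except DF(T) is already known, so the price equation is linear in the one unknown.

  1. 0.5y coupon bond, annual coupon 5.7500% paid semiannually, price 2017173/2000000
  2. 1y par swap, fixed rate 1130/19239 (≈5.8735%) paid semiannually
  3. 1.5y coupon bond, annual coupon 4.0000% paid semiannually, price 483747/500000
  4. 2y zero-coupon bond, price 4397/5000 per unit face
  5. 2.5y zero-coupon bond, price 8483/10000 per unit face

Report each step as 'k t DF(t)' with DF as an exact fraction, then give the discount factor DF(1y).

step 1 [0.5y] bond c/2=23/800: DF=(2017173/2000000 − 23/800·(0))/(1+23/800) = 2451/2500 ≈ 0.980400
step 2 [1y] swap r/2=565/19239: DF=(1 − 565/19239·(0.980400))/(1+565/19239) = 1887/2000 ≈ 0.943500
step 3 [1.5y] bond c/2=1/50: DF=(483747/500000 − 1/50·(0.980400+0.943500))/(1+1/50) = 2277/2500 ≈ 0.910800
step 4 [2y] zero: DF = P = 4397/5000 ≈ 0.879400
step 5 [2.5y] zero: DF = P = 8483/10000 ≈ 0.848300

1 1/2 2451/2500
2 1 1887/2000
3 3/2 2277/2500
4 2 4397/5000
5 5/2 8483/10000
DF(1y) = 1887/2000 ≈ 0.943500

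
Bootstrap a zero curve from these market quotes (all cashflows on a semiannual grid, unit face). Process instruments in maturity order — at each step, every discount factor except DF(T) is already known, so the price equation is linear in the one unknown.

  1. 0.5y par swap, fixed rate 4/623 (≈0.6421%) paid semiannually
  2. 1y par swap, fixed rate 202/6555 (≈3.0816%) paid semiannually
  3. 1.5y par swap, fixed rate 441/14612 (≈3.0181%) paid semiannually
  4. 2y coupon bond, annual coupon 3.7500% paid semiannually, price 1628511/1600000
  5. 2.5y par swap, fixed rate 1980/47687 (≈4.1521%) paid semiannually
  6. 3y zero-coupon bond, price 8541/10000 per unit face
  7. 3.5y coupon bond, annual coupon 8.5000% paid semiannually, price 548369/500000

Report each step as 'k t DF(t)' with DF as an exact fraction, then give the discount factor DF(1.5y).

step 1 [0.5y] swap r/2=2/623: DF=(1 − 2/623·(0))/(1+2/623) = 623/625 ≈ 0.996800
step 2 [1y] swap r/2=101/6555: DF=(1 − 101/6555·(0.996800))/(1+101/6555) = 9697/10000 ≈ 0.969700
step 3 [1.5y] swap r/2=441/29224: DF=(1 − 441/29224·(0.996800+0.969700))/(1+441/29224) = 9559/10000 ≈ 0.955900
step 4 [2y] bond c/2=3/160: DF=(1628511/1600000 − 3/160·(0.996800+0.969700+0.955900))/(1+3/160) = 9453/10000 ≈ 0.945300
step 5 [2.5y] swap r/2=990/47687: DF=(1 − 990/47687·(0.996800+0.969700+0.955900+0.945300))/(1+990/47687) = 901/1000 ≈ 0.901000
step 6 [3y] zero: DF = P = 8541/10000 ≈ 0.854100
step 7 [3.5y] bond c/2=17/400: DF=(548369/500000 − 17/400·(0.996800+0.969700+0.955900+0.945300+0.901000+0.854100))/(1+17/400) = 2057/2500 ≈ 0.822800

1 1/2 623/625
2 1 9697/10000
3 3/2 9559/10000
4 2 9453/10000
5 5/2 901/1000
6 3 8541/10000
7 7/2 2057/2500
DF(1.5y) = 9559/10000 ≈ 0.955900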